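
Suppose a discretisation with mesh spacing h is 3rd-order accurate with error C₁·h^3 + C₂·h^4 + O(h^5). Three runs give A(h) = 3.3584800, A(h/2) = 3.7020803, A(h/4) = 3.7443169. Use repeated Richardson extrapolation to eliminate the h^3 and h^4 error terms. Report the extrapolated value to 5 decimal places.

3.75030

First eliminate the h^3 term (factor 2^3 = 8):
  B₁ = (8·3.7020803 − 3.3584800)/7 = 3.7511661
  B₂ = (8·3.7443169 − 3.7020803)/7 = 3.7503507
Then eliminate the h^4 term (factor 2^4 = 16):
  (16·3.7503507 − 3.7511661)/15 = 3.7502963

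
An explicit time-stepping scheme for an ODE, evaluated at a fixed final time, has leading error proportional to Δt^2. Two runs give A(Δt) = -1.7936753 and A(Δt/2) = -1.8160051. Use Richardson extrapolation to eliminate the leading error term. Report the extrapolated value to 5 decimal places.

The leading error scales as Δt^2; refining by a factor of 2 reduces it by 2^2 = 4.
Extrapolated value = (4·A(Δt/2) − A(Δt)) / (4 − 1)
= (4·(-1.8160051) − (-1.7936753)) / 3
= -5.4703451 / 3 = -1.8234484

-1.82345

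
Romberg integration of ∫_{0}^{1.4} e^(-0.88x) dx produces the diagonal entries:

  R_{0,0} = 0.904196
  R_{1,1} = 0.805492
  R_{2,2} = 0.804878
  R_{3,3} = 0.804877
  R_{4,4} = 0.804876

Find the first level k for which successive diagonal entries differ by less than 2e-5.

|R_{1,1} − R_{0,0}| = 0.098704 ≥ 2e-5
|R_{2,2} − R_{1,1}| = 0.000614 ≥ 2e-5
|R_{3,3} − R_{2,2}| = 0.000001 < 2e-5

k = 3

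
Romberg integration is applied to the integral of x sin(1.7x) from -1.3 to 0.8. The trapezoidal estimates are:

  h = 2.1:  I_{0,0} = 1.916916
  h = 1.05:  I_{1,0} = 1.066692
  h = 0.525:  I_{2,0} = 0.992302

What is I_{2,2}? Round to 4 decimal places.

0.9798

Richardson extrapolation on the trapezoidal column (denominator 4−1=3):
I_{1,1} = (4·1.066692 − 1.916916) / 3 = 0.783284
I_{2,1} = (4·0.992302 − 1.066692) / 3 = 0.967505
I_{2,2} = 0.967505 + (0.967505 − 0.783284)/15 = 0.979786
(Column j=1 coincides with Simpson's rule on the same nodes.)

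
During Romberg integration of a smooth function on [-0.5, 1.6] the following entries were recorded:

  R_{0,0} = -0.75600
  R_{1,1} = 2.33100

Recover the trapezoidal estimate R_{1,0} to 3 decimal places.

From R_{1,1} = (4·R_{1,0} − R_{0,0})/3, solve for R_{1,0}:
4·R_{1,0} = 3·2.33100 + (-0.75600) = 6.23700
R_{1,0} = 1.55925

1.559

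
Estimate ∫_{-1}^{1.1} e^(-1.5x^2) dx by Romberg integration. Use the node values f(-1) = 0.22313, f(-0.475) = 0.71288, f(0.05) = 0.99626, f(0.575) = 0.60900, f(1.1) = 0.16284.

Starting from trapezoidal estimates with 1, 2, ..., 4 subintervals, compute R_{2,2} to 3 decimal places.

R_{0,0} (trapezoid, 1 panel, h=2.1000): 0.40527
R_{1,0} (trapezoid, 2 panels, h=1.0500): 1.24871
R_{2,0} (trapezoid, 4 panels, h=0.5250): 1.31834
R_{1,1} = 1.24871 + (1.24871 − 0.40527)/3 = 1.52986
R_{2,1} = 1.31834 + (1.31834 − 1.24871)/3 = 1.34155
R_{2,2} = 1.34155 + (1.34155 − 1.52986)/15 = 1.32900

1.329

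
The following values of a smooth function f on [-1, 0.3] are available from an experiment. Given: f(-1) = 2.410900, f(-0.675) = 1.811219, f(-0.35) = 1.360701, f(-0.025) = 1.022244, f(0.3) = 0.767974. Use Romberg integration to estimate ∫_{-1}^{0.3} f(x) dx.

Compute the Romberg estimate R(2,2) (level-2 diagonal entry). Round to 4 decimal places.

1.8670

R(0,0) (trapezoid, 1 panel, h=1.3000): 2.066268
R(1,0) (trapezoid, 2 panels, h=0.6500): 1.917590
R(2,0) (trapezoid, 4 panels, h=0.3250): 1.879670
R(1,1) = 1.917590 + (1.917590 − 2.066268)/3 = 1.868031
R(2,1) = 1.879670 + (1.879670 − 1.917590)/3 = 1.867030
R(2,2) = 1.867030 + (1.867030 − 1.868031)/15 = 1.866963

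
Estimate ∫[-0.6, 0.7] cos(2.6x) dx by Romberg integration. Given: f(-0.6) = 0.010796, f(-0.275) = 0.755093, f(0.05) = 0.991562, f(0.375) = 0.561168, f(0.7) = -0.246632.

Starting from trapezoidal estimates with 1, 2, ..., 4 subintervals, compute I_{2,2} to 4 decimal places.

0.7564

I_{0,0} (trapezoid, 1 panel, h=1.3000): -0.153293
I_{1,0} (trapezoid, 2 panels, h=0.6500): 0.567869
I_{2,0} (trapezoid, 4 panels, h=0.3250): 0.711719
I_{1,1} = 0.567869 + (0.567869 − (-0.153293))/3 = 0.808256
I_{2,1} = 0.711719 + (0.711719 − 0.567869)/3 = 0.759669
I_{2,2} = 0.759669 + (0.759669 − 0.808256)/15 = 0.756430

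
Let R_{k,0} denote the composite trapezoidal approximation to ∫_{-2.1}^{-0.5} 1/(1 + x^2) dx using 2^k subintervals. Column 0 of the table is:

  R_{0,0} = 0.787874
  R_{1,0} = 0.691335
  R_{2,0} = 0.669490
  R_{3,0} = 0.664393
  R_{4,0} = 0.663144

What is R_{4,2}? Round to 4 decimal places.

0.6627

R_{3,1} = 0.664393 + (0.664393 − 0.669490)/3 = 0.662694
R_{4,1} = (4·0.663144 − 0.664393) / 3 = 0.662728
R_{4,2} = (16·0.662728 − 0.662694) / 15 = 0.662730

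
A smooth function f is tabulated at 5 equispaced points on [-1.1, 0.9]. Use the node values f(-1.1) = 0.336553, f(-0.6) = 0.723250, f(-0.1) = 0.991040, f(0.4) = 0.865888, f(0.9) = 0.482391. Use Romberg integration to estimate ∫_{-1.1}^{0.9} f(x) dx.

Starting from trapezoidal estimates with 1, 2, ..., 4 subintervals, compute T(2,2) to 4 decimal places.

1.5217

T(0,0) (trapezoid, 1 panel, h=2.0000): 0.818944
T(1,0) (trapezoid, 2 panels, h=1.0000): 1.400512
T(2,0) (trapezoid, 4 panels, h=0.5000): 1.494825
T(1,1) = 1.400512 + (1.400512 − 0.818944)/3 = 1.594368
T(2,1) = 1.494825 + (1.494825 − 1.400512)/3 = 1.526263
T(2,2) = 1.526263 + (1.526263 − 1.594368)/15 = 1.521723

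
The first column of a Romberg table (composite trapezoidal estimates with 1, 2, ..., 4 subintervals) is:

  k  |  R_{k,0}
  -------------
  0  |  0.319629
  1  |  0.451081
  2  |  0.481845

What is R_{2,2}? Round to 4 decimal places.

R_{1,1} = 0.451081 + (0.451081 − 0.319629)/3 = 0.494898
R_{2,1} = (4·0.481845 − 0.451081) / 3 = 0.492100
R_{2,2} = (16·0.492100 − 0.494898) / 15 = 0.491913

0.4919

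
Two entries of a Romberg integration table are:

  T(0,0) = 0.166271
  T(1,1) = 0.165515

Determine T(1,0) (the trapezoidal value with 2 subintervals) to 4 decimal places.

0.1657

From T(1,1) = (4·T(1,0) − T(0,0))/3, solve for T(1,0):
4·T(1,0) = 3·0.165515 + 0.166271 = 0.662816
T(1,0) = 0.165704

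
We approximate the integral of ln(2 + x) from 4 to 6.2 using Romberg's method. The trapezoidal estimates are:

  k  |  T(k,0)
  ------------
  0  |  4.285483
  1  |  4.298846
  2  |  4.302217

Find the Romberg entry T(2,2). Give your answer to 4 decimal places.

Richardson extrapolation on the trapezoidal column (denominator 4−1=3):
T(1,1) = 4.298846 + (4.298846 − 4.285483)/3 = 4.303300
T(2,1) = (4·4.302217 − 4.298846) / 3 = 4.303341
T(2,2) = (16·4.303341 − 4.303300) / 15 = 4.303344

4.3033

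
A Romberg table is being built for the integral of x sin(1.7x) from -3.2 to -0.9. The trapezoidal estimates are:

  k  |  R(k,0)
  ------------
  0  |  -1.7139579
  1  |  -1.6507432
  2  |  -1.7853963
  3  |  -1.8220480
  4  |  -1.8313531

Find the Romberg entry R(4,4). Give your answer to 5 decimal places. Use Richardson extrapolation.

-1.83447

R(1,1) = (4·(-1.6507432) − (-1.7139579)) / 3 = -1.6296716
R(2,1) = (4·(-1.7853963) − (-1.6507432)) / 3 = -1.8302807
R(3,1) = (4·(-1.8220480) − (-1.7853963)) / 3 = -1.8342652
R(4,1) = (4·(-1.8313531) − (-1.8220480)) / 3 = -1.8344548
R(2,2) = -1.8302807 + (-1.8302807 − (-1.6296716))/15 = -1.8436546
R(3,2) = (16·(-1.8342652) − (-1.8302807)) / 15 = -1.8345308
R(4,2) = (16·(-1.8344548) − (-1.8342652)) / 15 = -1.8344674
R(3,3) = (64·(-1.8345308) − (-1.8436546)) / 63 = -1.8343860
R(4,3) = (64·(-1.8344674) − (-1.8345308)) / 63 = -1.8344664
R(4,4) = -1.8344664 + (-1.8344664 − (-1.8343860))/255 = -1.8344667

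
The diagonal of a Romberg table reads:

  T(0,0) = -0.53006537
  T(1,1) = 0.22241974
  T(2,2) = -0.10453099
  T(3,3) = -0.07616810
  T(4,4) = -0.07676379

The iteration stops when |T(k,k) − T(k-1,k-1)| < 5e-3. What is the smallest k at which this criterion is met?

k = 4

|T(1,1) − T(0,0)| = 0.75248511 ≥ 5e-3
|T(2,2) − T(1,1)| = 0.32695073 ≥ 5e-3
|T(3,3) − T(2,2)| = 0.02836289 ≥ 5e-3
|T(4,4) − T(3,3)| = 0.00059569 < 5e-3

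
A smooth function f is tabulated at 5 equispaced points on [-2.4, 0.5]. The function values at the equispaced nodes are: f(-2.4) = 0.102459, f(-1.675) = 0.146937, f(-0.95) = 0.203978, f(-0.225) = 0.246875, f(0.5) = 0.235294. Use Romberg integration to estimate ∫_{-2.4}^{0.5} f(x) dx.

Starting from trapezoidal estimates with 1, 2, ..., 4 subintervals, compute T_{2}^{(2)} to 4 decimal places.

T_{0}^{(0)} (trapezoid, 1 panel, h=2.9000): 0.489742
T_{1}^{(0)} (trapezoid, 2 panels, h=1.4500): 0.540639
T_{2}^{(0)} (trapezoid, 4 panels, h=0.7250): 0.555833
T_{1}^{(1)} = 0.540639 + (0.540639 − 0.489742)/3 = 0.557605
T_{2}^{(1)} = 0.555833 + (0.555833 − 0.540639)/3 = 0.560898
T_{2}^{(2)} = 0.560898 + (0.560898 − 0.557605)/15 = 0.561118

0.5611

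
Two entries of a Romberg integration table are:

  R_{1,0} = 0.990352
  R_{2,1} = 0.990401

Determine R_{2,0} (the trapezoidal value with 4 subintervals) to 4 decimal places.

0.9904

From R_{2,1} = (4·R_{2,0} − R_{1,0})/3, solve for R_{2,0}:
4·R_{2,0} = 3·0.990401 + 0.990352 = 3.961555
R_{2,0} = 0.990389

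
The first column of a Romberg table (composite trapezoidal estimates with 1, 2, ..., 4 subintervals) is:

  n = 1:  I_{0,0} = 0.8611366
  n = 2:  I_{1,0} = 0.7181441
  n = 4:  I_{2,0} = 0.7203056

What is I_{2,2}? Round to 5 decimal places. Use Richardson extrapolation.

I_{1,1} = 0.7181441 + (0.7181441 − 0.8611366)/3 = 0.6704799
I_{2,1} = (4·0.7203056 − 0.7181441) / 3 = 0.7210261
I_{2,2} = (16·0.7210261 − 0.6704799) / 15 = 0.7243958
(Column j=1 coincides with Simpson's rule on the same nodes.)

0.72440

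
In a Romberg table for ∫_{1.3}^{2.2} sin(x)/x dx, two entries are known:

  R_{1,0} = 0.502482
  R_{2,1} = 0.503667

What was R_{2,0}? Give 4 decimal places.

From R_{2,1} = (4·R_{2,0} − R_{1,0})/3, solve for R_{2,0}:
4·R_{2,0} = 3·0.503667 + 0.502482 = 2.013483
R_{2,0} = 0.503371

0.5034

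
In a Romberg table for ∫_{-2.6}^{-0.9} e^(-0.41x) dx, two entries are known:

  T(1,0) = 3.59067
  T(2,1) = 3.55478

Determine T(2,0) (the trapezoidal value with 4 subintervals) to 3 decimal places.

From T(2,1) = (4·T(2,0) − T(1,0))/3, solve for T(2,0):
4·T(2,0) = 3·3.55478 + 3.59067 = 14.25501
T(2,0) = 3.56375

3.564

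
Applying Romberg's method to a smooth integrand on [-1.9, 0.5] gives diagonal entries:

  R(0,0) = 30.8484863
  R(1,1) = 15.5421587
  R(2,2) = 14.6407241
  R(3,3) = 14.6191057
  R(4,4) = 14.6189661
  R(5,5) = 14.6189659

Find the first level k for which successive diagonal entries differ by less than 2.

|R(1,1) − R(0,0)| = 15.3063276 ≥ 2
|R(2,2) − R(1,1)| = 0.9014346 < 2

k = 2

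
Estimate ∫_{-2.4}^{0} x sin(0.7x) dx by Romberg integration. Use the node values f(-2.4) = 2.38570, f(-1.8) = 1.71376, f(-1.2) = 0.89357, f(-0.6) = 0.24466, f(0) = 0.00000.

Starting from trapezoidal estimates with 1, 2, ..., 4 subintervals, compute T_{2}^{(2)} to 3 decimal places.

T_{0}^{(0)} (trapezoid, 1 panel, h=2.4000): 2.86284
T_{1}^{(0)} (trapezoid, 2 panels, h=1.2000): 2.50370
T_{2}^{(0)} (trapezoid, 4 panels, h=0.6000): 2.42690
T_{1}^{(1)} = 2.50370 + (2.50370 − 2.86284)/3 = 2.38399
T_{2}^{(1)} = 2.42690 + (2.42690 − 2.50370)/3 = 2.40130
T_{2}^{(2)} = 2.40130 + (2.40130 − 2.38399)/15 = 2.40245

2.402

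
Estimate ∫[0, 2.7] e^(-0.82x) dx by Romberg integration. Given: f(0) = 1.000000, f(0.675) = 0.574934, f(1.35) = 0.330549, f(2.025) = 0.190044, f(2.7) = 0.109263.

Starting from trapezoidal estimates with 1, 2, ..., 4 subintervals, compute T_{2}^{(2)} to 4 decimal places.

T_{0}^{(0)} (trapezoid, 1 panel, h=2.7000): 1.497505
T_{1}^{(0)} (trapezoid, 2 panels, h=1.3500): 1.194994
T_{2}^{(0)} (trapezoid, 4 panels, h=0.6750): 1.113857
T_{1}^{(1)} = 1.194994 + (1.194994 − 1.497505)/3 = 1.094157
T_{2}^{(1)} = 1.113857 + (1.113857 − 1.194994)/3 = 1.086811
T_{2}^{(2)} = 1.086811 + (1.086811 − 1.094157)/15 = 1.086321

1.0863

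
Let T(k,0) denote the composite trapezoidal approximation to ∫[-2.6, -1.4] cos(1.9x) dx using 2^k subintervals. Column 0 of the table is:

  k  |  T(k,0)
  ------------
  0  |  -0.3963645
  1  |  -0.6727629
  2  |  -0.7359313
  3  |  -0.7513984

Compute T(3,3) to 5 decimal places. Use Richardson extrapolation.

-0.75653

Richardson extrapolation on the trapezoidal column (denominator 4−1=3):
T(1,1) = -0.6727629 + (-0.6727629 − (-0.3963645))/3 = -0.7648957
T(2,1) = (4·(-0.7359313) − (-0.6727629)) / 3 = -0.7569874
T(3,1) = (4·(-0.7513984) − (-0.7359313)) / 3 = -0.7565541
T(2,2) = -0.7569874 + (-0.7569874 − (-0.7648957))/15 = -0.7564602
T(3,2) = -0.7565541 + (-0.7565541 − (-0.7569874))/15 = -0.7565252
T(3,3) = -0.7565252 + (-0.7565252 − (-0.7564602))/63 = -0.7565262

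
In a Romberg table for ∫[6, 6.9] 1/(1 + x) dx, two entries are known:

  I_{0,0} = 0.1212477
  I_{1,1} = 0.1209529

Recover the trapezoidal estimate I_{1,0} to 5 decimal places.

0.12103

From I_{1,1} = (4·I_{1,0} − I_{0,0})/3, solve for I_{1,0}:
4·I_{1,0} = 3·0.1209529 + 0.1212477 = 0.4841064
I_{1,0} = 0.1210266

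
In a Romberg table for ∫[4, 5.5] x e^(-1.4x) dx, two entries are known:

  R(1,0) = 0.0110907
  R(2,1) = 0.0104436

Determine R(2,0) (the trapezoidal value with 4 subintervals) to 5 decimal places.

0.01061

From R(2,1) = (4·R(2,0) − R(1,0))/3, solve for R(2,0):
4·R(2,0) = 3·0.0104436 + 0.0110907 = 0.0424215
R(2,0) = 0.0106054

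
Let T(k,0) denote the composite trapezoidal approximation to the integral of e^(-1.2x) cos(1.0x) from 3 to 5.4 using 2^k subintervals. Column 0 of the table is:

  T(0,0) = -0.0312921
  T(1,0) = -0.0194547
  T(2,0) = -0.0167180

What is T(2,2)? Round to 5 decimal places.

T(1,1) = (4·(-0.0194547) − (-0.0312921)) / 3 = -0.0155089
T(2,1) = (4·(-0.0167180) − (-0.0194547)) / 3 = -0.0158058
T(2,2) = -0.0158058 + (-0.0158058 − (-0.0155089))/15 = -0.0158256

-0.01583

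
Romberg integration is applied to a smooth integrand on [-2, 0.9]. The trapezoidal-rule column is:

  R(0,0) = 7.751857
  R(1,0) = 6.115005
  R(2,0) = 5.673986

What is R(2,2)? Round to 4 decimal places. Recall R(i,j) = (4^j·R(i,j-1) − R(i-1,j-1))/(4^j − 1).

5.5242

R(1,1) = (4·6.115005 − 7.751857) / 3 = 5.569388
R(2,1) = 5.673986 + (5.673986 − 6.115005)/3 = 5.526980
R(2,2) = 5.526980 + (5.526980 − 5.569388)/15 = 5.524153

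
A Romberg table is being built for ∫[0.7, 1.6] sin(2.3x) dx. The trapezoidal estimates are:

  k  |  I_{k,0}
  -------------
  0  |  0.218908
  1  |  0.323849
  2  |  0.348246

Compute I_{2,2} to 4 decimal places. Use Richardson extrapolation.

Richardson extrapolation on the trapezoidal column (denominator 4−1=3):
I_{1,1} = 0.323849 + (0.323849 − 0.218908)/3 = 0.358829
I_{2,1} = (4·0.348246 − 0.323849) / 3 = 0.356378
I_{2,2} = (16·0.356378 − 0.358829) / 15 = 0.356215

0.3562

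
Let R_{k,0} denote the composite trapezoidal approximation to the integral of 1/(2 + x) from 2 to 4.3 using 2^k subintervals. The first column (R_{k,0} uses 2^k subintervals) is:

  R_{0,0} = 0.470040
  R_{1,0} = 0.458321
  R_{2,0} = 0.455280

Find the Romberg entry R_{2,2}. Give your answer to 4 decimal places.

Richardson extrapolation on the trapezoidal column (denominator 4−1=3):
R_{1,1} = (4·0.458321 − 0.470040) / 3 = 0.454415
R_{2,1} = (4·0.455280 − 0.458321) / 3 = 0.454266
R_{2,2} = (16·0.454266 − 0.454415) / 15 = 0.454256

0.4543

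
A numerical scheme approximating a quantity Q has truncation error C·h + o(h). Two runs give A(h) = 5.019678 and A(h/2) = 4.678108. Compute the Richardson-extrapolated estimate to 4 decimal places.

4.3365

The leading error scales as h; refining by a factor of 2 reduces it by 2^1 = 2.
Extrapolated value = (2·A(h/2) − A(h)) / (2 − 1)
= (2·4.678108 − 5.019678) / 1
= 4.336538 / 1 = 4.336538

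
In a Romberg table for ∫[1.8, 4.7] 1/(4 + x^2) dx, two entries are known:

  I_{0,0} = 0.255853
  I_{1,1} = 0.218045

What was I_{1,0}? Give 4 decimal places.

0.2275

From I_{1,1} = (4·I_{1,0} − I_{0,0})/3, solve for I_{1,0}:
4·I_{1,0} = 3·0.218045 + 0.255853 = 0.909988
I_{1,0} = 0.227497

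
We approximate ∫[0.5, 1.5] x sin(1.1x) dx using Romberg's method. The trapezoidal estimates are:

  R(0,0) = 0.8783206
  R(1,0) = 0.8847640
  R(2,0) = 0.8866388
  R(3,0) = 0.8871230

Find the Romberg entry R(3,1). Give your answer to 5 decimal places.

0.88728

Richardson extrapolation on the trapezoidal column (denominator 4−1=3):
R(3,1) = 0.8871230 + (0.8871230 − 0.8866388)/3 = 0.8872844
(Column j=1 coincides with Simpson's rule on the same nodes.)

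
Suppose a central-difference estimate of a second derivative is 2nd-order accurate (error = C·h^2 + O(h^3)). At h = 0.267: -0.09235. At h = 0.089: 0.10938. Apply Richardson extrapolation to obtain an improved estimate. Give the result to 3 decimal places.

0.135

Extrapolated value = (9·A(h/3) − A(h)) / (9 − 1)
= (9·0.10938 − (-0.09235)) / 8
= 1.07677 / 8 = 0.13460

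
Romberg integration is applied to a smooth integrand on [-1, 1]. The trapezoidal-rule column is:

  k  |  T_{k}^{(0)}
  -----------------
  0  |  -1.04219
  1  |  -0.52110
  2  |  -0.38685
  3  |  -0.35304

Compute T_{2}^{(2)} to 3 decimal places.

Richardson extrapolation on the trapezoidal column (denominator 4−1=3):
T_{1}^{(1)} = -0.52110 + (-0.52110 − (-1.04219))/3 = -0.34740
T_{2}^{(1)} = -0.38685 + (-0.38685 − (-0.52110))/3 = -0.34210
T_{2}^{(2)} = (16·(-0.34210) − (-0.34740)) / 15 = -0.34175

-0.342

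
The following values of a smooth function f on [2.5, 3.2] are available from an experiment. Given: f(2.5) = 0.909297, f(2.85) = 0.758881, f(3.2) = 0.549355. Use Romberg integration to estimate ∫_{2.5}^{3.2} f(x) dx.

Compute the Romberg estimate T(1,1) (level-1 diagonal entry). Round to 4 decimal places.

T(0,0) (trapezoid, 1 panel, h=0.7000): 0.510528
T(1,0) (trapezoid, 2 panels, h=0.3500): 0.520872
T(1,1) = 0.520872 + (0.520872 − 0.510528)/3 = 0.524320

0.5243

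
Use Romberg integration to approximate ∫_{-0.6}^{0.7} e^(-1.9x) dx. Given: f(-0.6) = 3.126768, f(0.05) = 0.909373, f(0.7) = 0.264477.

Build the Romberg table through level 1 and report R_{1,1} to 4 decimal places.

1.5229

R_{0,0} (trapezoid, 1 panel, h=1.3000): 2.204309
R_{1,0} (trapezoid, 2 panels, h=0.6500): 1.693247
R_{1,1} = 1.693247 + (1.693247 − 2.204309)/3 = 1.522893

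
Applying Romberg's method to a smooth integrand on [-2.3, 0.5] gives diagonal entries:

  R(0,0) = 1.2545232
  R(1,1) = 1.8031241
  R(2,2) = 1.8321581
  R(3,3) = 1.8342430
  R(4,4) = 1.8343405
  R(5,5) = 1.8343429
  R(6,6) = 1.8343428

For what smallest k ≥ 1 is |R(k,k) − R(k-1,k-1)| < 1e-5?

k = 5

|R(1,1) − R(0,0)| = 0.5486009 ≥ 1e-5
|R(2,2) − R(1,1)| = 0.0290340 ≥ 1e-5
|R(3,3) − R(2,2)| = 0.0020849 ≥ 1e-5
|R(4,4) − R(3,3)| = 0.0000975 ≥ 1e-5
|R(5,5) − R(4,4)| = 0.0000024 < 1e-5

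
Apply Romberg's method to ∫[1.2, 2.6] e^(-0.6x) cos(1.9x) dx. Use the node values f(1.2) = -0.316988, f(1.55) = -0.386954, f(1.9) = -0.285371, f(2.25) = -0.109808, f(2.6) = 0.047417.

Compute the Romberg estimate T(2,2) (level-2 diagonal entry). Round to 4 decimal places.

T(0,0) (trapezoid, 1 panel, h=1.4000): -0.188700
T(1,0) (trapezoid, 2 panels, h=0.7000): -0.294110
T(2,0) (trapezoid, 4 panels, h=0.3500): -0.320921
T(1,1) = -0.294110 + (-0.294110 − (-0.188700))/3 = -0.329247
T(2,1) = -0.320921 + (-0.320921 − (-0.294110))/3 = -0.329858
T(2,2) = -0.329858 + (-0.329858 − (-0.329247))/15 = -0.329899

-0.3299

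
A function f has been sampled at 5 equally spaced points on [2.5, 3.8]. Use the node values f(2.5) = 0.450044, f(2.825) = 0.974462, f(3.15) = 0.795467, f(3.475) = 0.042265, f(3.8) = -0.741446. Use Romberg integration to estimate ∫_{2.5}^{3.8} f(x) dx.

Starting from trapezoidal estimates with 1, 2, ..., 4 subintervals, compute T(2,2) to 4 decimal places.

0.5784

T(0,0) (trapezoid, 1 panel, h=1.3000): -0.189411
T(1,0) (trapezoid, 2 panels, h=0.6500): 0.422348
T(2,0) (trapezoid, 4 panels, h=0.3250): 0.541610
T(1,1) = 0.422348 + (0.422348 − (-0.189411))/3 = 0.626268
T(2,1) = 0.541610 + (0.541610 − 0.422348)/3 = 0.581364
T(2,2) = 0.581364 + (0.581364 − 0.626268)/15 = 0.578370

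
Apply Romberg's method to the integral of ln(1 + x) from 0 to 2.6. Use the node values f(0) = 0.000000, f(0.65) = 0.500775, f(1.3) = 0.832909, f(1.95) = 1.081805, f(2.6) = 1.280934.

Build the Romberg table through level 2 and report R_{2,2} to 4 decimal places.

2.0108

R_{0,0} (trapezoid, 1 panel, h=2.6000): 1.665214
R_{1,0} (trapezoid, 2 panels, h=1.3000): 1.915389
R_{2,0} (trapezoid, 4 panels, h=0.6500): 1.986371
R_{1,1} = 1.915389 + (1.915389 − 1.665214)/3 = 1.998781
R_{2,1} = 1.986371 + (1.986371 − 1.915389)/3 = 2.010032
R_{2,2} = 2.010032 + (2.010032 − 1.998781)/15 = 2.010782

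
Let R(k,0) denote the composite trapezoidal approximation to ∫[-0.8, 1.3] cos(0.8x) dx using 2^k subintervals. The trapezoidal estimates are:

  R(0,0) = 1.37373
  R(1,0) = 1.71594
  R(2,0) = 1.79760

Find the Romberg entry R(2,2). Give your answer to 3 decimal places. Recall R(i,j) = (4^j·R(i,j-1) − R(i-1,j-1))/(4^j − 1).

1.824

Richardson extrapolation on the trapezoidal column (denominator 4−1=3):
R(1,1) = (4·1.71594 − 1.37373) / 3 = 1.83001
R(2,1) = 1.79760 + (1.79760 − 1.71594)/3 = 1.82482
R(2,2) = 1.82482 + (1.82482 − 1.83001)/15 = 1.82447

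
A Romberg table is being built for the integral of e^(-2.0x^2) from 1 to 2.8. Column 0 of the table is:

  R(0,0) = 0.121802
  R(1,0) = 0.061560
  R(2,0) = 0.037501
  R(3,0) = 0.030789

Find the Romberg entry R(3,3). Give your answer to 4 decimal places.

R(1,1) = 0.061560 + (0.061560 − 0.121802)/3 = 0.041479
R(2,1) = 0.037501 + (0.037501 − 0.061560)/3 = 0.029481
R(3,1) = 0.030789 + (0.030789 − 0.037501)/3 = 0.028552
R(2,2) = (16·0.029481 − 0.041479) / 15 = 0.028681
R(3,2) = 0.028552 + (0.028552 − 0.029481)/15 = 0.028490
R(3,3) = (64·0.028490 − 0.028681) / 63 = 0.028487

0.0285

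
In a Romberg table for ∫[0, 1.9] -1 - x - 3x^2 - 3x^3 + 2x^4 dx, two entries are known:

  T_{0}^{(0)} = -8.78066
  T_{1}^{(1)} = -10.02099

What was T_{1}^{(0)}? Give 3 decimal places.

-9.711

From T_{1}^{(1)} = (4·T_{1}^{(0)} − T_{0}^{(0)})/3, solve for T_{1}^{(0)}:
4·T_{1}^{(0)} = 3·(-10.02099) + (-8.78066) = -38.84363
T_{1}^{(0)} = -9.71091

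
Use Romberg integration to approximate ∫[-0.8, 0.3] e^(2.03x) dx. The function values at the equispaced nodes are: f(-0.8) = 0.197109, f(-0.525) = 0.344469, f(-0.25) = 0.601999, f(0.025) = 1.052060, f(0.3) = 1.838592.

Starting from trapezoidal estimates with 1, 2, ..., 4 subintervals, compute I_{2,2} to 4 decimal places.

I_{0,0} (trapezoid, 1 panel, h=1.1000): 1.119636
I_{1,0} (trapezoid, 2 panels, h=0.5500): 0.890917
I_{2,0} (trapezoid, 4 panels, h=0.2750): 0.829504
I_{1,1} = 0.890917 + (0.890917 − 1.119636)/3 = 0.814677
I_{2,1} = 0.829504 + (0.829504 − 0.890917)/3 = 0.809033
I_{2,2} = 0.809033 + (0.809033 − 0.814677)/15 = 0.808657

0.8087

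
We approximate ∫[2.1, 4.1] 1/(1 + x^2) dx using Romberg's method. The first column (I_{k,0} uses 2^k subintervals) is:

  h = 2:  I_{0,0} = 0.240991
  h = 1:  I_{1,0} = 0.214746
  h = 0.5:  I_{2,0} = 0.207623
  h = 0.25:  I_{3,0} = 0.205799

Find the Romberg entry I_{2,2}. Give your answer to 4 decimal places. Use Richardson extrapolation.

0.2052

Richardson extrapolation on the trapezoidal column (denominator 4−1=3):
I_{1,1} = (4·0.214746 − 0.240991) / 3 = 0.205998
I_{2,1} = 0.207623 + (0.207623 − 0.214746)/3 = 0.205249
I_{2,2} = (16·0.205249 − 0.205998) / 15 = 0.205199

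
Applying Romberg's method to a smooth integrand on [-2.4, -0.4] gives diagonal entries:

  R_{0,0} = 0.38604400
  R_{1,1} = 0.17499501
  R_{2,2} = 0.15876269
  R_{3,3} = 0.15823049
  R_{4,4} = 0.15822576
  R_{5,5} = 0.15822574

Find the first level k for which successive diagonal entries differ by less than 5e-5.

|R_{1,1} − R_{0,0}| = 0.21104899 ≥ 5e-5
|R_{2,2} − R_{1,1}| = 0.01623232 ≥ 5e-5
|R_{3,3} − R_{2,2}| = 0.00053220 ≥ 5e-5
|R_{4,4} − R_{3,3}| = 0.00000473 < 5e-5

k = 4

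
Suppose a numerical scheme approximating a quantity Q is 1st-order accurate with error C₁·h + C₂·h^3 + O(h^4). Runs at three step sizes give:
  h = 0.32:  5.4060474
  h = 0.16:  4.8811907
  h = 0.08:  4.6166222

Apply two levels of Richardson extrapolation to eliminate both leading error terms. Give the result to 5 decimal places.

First eliminate the h term (factor 2^1 = 2):
  B₁ = (2·4.8811907 − 5.4060474)/1 = 4.3563340
  B₂ = (2·4.6166222 − 4.8811907)/1 = 4.3520537
Then eliminate the h^3 term (factor 2^3 = 8):
  (8·4.3520537 − 4.3563340)/7 = 4.3514422

4.35144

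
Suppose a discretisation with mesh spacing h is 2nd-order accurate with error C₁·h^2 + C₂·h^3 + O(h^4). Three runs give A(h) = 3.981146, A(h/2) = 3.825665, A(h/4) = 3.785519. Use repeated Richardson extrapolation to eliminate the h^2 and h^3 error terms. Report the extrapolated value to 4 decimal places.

3.7719

First eliminate the h^2 term (factor 2^2 = 4):
  B₁ = (4·3.825665 − 3.981146)/3 = 3.773838
  B₂ = (4·3.785519 − 3.825665)/3 = 3.772137
Then eliminate the h^3 term (factor 2^3 = 8):
  (8·3.772137 − 3.773838)/7 = 3.771894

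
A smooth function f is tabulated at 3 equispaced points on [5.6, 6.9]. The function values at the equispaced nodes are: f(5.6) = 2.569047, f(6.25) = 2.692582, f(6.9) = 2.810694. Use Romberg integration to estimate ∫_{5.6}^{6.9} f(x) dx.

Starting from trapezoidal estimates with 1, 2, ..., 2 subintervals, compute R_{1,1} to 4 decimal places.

R_{0,0} (trapezoid, 1 panel, h=1.3000): 3.496832
R_{1,0} (trapezoid, 2 panels, h=0.6500): 3.498594
R_{1,1} = 3.498594 + (3.498594 − 3.496832)/3 = 3.499181

3.4992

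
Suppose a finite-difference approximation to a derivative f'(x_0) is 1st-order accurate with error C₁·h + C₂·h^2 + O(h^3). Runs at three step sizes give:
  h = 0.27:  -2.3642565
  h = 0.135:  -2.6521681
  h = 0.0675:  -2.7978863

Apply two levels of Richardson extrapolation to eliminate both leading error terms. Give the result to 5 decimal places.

First eliminate the h term (factor 2^1 = 2):
  B₁ = (2·(-2.6521681) − (-2.3642565))/1 = -2.9400797
  B₂ = (2·(-2.7978863) − (-2.6521681))/1 = -2.9436045
Then eliminate the h^2 term (factor 2^2 = 4):
  (4·(-2.9436045) − (-2.9400797))/3 = -2.9447794

-2.94478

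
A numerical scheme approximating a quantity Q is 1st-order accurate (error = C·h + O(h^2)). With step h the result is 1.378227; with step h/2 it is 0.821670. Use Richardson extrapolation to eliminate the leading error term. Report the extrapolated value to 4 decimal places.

0.2651

The leading error scales as h; refining by a factor of 2 reduces it by 2^1 = 2.
Extrapolated value = (2·A(h/2) − A(h)) / (2 − 1)
= (2·0.821670 − 1.378227) / 1
= 0.265113 / 1 = 0.265113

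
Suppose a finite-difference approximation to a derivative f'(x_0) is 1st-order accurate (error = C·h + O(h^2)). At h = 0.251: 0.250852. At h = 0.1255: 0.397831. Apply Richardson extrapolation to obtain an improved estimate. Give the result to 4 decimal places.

The leading error scales as h; refining by a factor of 2 reduces it by 2^1 = 2.
Extrapolated value = (2·A(h/2) − A(h)) / (2 − 1)
= (2·0.397831 − 0.250852) / 1
= 0.544810 / 1 = 0.544810

0.5448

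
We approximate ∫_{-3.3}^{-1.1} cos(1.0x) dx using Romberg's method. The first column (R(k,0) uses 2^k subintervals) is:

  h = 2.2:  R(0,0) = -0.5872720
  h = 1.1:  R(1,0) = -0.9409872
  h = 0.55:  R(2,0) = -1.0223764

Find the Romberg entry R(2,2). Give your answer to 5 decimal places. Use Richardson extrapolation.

-1.04888

R(1,1) = -0.9409872 + (-0.9409872 − (-0.5872720))/3 = -1.0588923
R(2,1) = (4·(-1.0223764) − (-0.9409872)) / 3 = -1.0495061
R(2,2) = -1.0495061 + (-1.0495061 − (-1.0588923))/15 = -1.0488804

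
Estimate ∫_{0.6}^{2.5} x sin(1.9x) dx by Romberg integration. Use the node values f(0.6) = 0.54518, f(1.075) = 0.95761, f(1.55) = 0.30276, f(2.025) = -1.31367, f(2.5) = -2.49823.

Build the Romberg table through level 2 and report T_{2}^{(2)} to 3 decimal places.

-0.452

T_{0}^{(0)} (trapezoid, 1 panel, h=1.9000): -1.85540
T_{1}^{(0)} (trapezoid, 2 panels, h=0.9500): -0.64008
T_{2}^{(0)} (trapezoid, 4 panels, h=0.4750): -0.48917
T_{1}^{(1)} = -0.64008 + (-0.64008 − (-1.85540))/3 = -0.23497
T_{2}^{(1)} = -0.48917 + (-0.48917 − (-0.64008))/3 = -0.43887
T_{2}^{(2)} = -0.43887 + (-0.43887 − (-0.23497))/15 = -0.45246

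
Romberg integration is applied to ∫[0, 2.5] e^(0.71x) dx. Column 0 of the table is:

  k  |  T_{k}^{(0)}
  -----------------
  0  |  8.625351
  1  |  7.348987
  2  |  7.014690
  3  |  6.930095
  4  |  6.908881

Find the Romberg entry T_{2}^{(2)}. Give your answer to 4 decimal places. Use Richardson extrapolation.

T_{1}^{(1)} = 7.348987 + (7.348987 − 8.625351)/3 = 6.923532
T_{2}^{(1)} = (4·7.014690 − 7.348987) / 3 = 6.903258
T_{2}^{(2)} = (16·6.903258 − 6.923532) / 15 = 6.901906
(Column j=1 coincides with Simpson's rule on the same nodes.)

6.9019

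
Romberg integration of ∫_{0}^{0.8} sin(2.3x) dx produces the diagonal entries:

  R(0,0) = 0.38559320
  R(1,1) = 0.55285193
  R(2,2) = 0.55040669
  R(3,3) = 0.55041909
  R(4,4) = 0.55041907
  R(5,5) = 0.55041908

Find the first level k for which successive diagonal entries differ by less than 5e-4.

|R(1,1) − R(0,0)| = 0.16725873 ≥ 5e-4
|R(2,2) − R(1,1)| = 0.00244524 ≥ 5e-4
|R(3,3) − R(2,2)| = 0.00001240 < 5e-4

k = 3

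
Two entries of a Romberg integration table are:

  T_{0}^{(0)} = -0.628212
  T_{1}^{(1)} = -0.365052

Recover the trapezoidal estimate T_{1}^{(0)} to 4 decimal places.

From T_{1}^{(1)} = (4·T_{1}^{(0)} − T_{0}^{(0)})/3, solve for T_{1}^{(0)}:
4·T_{1}^{(0)} = 3·(-0.365052) + (-0.628212) = -1.723368
T_{1}^{(0)} = -0.430842

-0.4308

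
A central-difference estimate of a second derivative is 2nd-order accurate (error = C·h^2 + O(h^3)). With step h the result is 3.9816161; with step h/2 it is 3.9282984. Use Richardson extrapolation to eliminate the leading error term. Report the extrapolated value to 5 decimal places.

The leading error scales as h^2; refining by a factor of 2 reduces it by 2^2 = 4.
Extrapolated value = (4·A(h/2) − A(h)) / (4 − 1)
= (4·3.9282984 − 3.9816161) / 3
= 11.7315775 / 3 = 3.9105258

3.91053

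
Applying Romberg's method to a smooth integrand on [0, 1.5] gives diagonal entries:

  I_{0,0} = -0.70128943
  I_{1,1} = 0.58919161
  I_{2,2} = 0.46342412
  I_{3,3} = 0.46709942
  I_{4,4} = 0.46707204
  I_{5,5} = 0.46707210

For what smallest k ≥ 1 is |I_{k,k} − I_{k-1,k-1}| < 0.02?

|I_{1,1} − I_{0,0}| = 1.29048104 ≥ 0.02
|I_{2,2} − I_{1,1}| = 0.12576749 ≥ 0.02
|I_{3,3} − I_{2,2}| = 0.00367530 < 0.02

k = 3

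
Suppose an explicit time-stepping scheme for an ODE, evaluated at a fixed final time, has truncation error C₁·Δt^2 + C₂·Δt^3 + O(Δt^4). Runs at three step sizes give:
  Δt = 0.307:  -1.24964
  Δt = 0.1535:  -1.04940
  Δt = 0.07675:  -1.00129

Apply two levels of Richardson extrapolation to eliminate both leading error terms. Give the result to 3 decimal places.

-0.986

First eliminate the Δt^2 term (factor 2^2 = 4):
  B₁ = (4·(-1.04940) − (-1.24964))/3 = -0.98265
  B₂ = (4·(-1.00129) − (-1.04940))/3 = -0.98525
Then eliminate the Δt^3 term (factor 2^3 = 8):
  (8·(-0.98525) − (-0.98265))/7 = -0.98562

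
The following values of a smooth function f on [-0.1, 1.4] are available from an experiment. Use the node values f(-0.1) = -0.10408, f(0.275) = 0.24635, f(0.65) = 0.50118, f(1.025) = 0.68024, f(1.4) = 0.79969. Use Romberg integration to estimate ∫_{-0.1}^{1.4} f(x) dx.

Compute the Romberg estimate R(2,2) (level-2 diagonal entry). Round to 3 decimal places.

R(0,0) (trapezoid, 1 panel, h=1.5000): 0.52171
R(1,0) (trapezoid, 2 panels, h=0.7500): 0.63674
R(2,0) (trapezoid, 4 panels, h=0.3750): 0.66584
R(1,1) = 0.63674 + (0.63674 − 0.52171)/3 = 0.67508
R(2,1) = 0.66584 + (0.66584 − 0.63674)/3 = 0.67554
R(2,2) = 0.67554 + (0.67554 − 0.67508)/15 = 0.67557

0.676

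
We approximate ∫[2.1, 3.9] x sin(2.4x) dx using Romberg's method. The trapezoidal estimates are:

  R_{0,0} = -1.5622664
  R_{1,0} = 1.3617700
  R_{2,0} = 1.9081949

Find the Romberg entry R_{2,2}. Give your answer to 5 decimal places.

2.07393

Richardson extrapolation on the trapezoidal column (denominator 4−1=3):
R_{1,1} = 1.3617700 + (1.3617700 − (-1.5622664))/3 = 2.3364488
R_{2,1} = (4·1.9081949 − 1.3617700) / 3 = 2.0903365
R_{2,2} = 2.0903365 + (2.0903365 − 2.3364488)/15 = 2.0739290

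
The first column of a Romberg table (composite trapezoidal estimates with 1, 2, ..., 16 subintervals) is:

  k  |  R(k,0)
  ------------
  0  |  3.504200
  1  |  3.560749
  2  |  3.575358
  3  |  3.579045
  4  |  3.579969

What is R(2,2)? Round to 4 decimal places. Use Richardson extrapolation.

Richardson extrapolation on the trapezoidal column (denominator 4−1=3):
R(1,1) = (4·3.560749 − 3.504200) / 3 = 3.579599
R(2,1) = (4·3.575358 − 3.560749) / 3 = 3.580228
R(2,2) = 3.580228 + (3.580228 − 3.579599)/15 = 3.580270

3.5803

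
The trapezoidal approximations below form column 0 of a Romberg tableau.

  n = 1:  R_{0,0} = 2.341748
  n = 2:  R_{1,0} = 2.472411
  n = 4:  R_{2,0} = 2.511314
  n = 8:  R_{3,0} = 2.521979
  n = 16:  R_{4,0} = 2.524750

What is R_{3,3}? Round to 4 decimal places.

Richardson extrapolation on the trapezoidal column (denominator 4−1=3):
R_{1,1} = (4·2.472411 − 2.341748) / 3 = 2.515965
R_{2,1} = 2.511314 + (2.511314 − 2.472411)/3 = 2.524282
R_{3,1} = (4·2.521979 − 2.511314) / 3 = 2.525534
R_{2,2} = (16·2.524282 − 2.515965) / 15 = 2.524836
R_{3,2} = (16·2.525534 − 2.524282) / 15 = 2.525617
R_{3,3} = (64·2.525617 − 2.524836) / 63 = 2.525629

2.5256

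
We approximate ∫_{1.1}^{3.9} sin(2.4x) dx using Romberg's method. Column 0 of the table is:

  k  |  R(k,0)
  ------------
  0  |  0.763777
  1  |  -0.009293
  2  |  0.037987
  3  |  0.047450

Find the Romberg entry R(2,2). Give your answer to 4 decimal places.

R(1,1) = (4·(-0.009293) − 0.763777) / 3 = -0.266983
R(2,1) = 0.037987 + (0.037987 − (-0.009293))/3 = 0.053747
R(2,2) = (16·0.053747 − (-0.266983)) / 15 = 0.075129

0.0751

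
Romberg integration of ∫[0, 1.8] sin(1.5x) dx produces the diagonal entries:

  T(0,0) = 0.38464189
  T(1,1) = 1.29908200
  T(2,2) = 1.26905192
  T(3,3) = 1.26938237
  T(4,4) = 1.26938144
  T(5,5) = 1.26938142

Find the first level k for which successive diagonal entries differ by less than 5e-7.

|T(1,1) − T(0,0)| = 0.91444011 ≥ 5e-7
|T(2,2) − T(1,1)| = 0.03003008 ≥ 5e-7
|T(3,3) − T(2,2)| = 0.00033045 ≥ 5e-7
|T(4,4) − T(3,3)| = 0.00000093 ≥ 5e-7
|T(5,5) − T(4,4)| = 0.00000002 < 5e-7

k = 5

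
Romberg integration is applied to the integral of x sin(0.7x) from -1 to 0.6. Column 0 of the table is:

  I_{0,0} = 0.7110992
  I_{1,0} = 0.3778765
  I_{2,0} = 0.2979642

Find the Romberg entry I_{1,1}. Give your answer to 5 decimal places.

Richardson extrapolation on the trapezoidal column (denominator 4−1=3):
I_{1,1} = 0.3778765 + (0.3778765 − 0.7110992)/3 = 0.2668023

0.26680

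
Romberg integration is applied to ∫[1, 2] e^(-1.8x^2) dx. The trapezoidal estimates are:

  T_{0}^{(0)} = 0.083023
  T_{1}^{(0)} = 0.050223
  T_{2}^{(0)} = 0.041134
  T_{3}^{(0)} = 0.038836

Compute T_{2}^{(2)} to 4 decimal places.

0.0380

T_{1}^{(1)} = (4·0.050223 − 0.083023) / 3 = 0.039290
T_{2}^{(1)} = (4·0.041134 − 0.050223) / 3 = 0.038104
T_{2}^{(2)} = (16·0.038104 − 0.039290) / 15 = 0.038025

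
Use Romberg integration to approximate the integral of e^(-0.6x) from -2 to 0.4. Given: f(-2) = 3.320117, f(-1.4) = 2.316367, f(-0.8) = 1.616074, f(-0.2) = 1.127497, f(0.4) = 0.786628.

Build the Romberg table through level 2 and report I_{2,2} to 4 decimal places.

4.2225

I_{0,0} (trapezoid, 1 panel, h=2.4000): 4.928094
I_{1,0} (trapezoid, 2 panels, h=1.2000): 4.403336
I_{2,0} (trapezoid, 4 panels, h=0.6000): 4.267986
I_{1,1} = 4.403336 + (4.403336 − 4.928094)/3 = 4.228417
I_{2,1} = 4.267986 + (4.267986 − 4.403336)/3 = 4.222869
I_{2,2} = 4.222869 + (4.222869 − 4.228417)/15 = 4.222499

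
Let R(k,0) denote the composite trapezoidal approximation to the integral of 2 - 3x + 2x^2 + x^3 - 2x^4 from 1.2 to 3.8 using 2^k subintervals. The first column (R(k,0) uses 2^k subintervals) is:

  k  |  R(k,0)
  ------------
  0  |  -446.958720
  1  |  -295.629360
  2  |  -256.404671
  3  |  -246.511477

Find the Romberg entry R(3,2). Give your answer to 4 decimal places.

Richardson extrapolation on the trapezoidal column (denominator 4−1=3):
R(2,1) = -256.404671 + (-256.404671 − (-295.629360))/3 = -243.329775
R(3,1) = -246.511477 + (-246.511477 − (-256.404671))/3 = -243.213746
R(3,2) = (16·(-243.213746) − (-243.329775)) / 15 = -243.206011

-243.2060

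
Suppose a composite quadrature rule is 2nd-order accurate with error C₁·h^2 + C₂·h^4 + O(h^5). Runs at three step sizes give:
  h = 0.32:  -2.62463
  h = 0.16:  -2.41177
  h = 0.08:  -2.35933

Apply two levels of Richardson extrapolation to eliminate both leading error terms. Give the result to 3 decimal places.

First eliminate the h^2 term (factor 2^2 = 4):
  B₁ = (4·(-2.41177) − (-2.62463))/3 = -2.34082
  B₂ = (4·(-2.35933) − (-2.41177))/3 = -2.34185
Then eliminate the h^4 term (factor 2^4 = 16):
  (16·(-2.34185) − (-2.34082))/15 = -2.34192

-2.342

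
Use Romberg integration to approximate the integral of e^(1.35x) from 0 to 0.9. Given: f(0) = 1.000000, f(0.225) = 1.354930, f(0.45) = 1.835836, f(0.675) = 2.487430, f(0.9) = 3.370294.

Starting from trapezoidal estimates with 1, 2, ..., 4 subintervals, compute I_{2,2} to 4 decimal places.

I_{0,0} (trapezoid, 1 panel, h=0.9000): 1.966632
I_{1,0} (trapezoid, 2 panels, h=0.4500): 1.809442
I_{2,0} (trapezoid, 4 panels, h=0.2250): 1.769252
I_{1,1} = 1.809442 + (1.809442 − 1.966632)/3 = 1.757045
I_{2,1} = 1.769252 + (1.769252 − 1.809442)/3 = 1.755855
I_{2,2} = 1.755855 + (1.755855 − 1.757045)/15 = 1.755776

1.7558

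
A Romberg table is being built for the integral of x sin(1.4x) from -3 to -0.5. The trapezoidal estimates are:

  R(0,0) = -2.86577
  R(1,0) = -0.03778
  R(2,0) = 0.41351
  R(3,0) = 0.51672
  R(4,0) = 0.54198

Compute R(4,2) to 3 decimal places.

Richardson extrapolation on the trapezoidal column (denominator 4−1=3):
R(3,1) = (4·0.51672 − 0.41351) / 3 = 0.55112
R(4,1) = (4·0.54198 − 0.51672) / 3 = 0.55040
R(4,2) = (16·0.55040 − 0.55112) / 15 = 0.55035

0.550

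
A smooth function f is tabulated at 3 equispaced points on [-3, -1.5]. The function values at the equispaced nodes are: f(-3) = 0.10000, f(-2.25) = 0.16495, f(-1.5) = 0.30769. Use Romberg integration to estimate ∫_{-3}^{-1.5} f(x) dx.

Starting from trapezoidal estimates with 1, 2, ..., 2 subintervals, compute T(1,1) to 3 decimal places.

T(0,0) (trapezoid, 1 panel, h=1.5000): 0.30577
T(1,0) (trapezoid, 2 panels, h=0.7500): 0.27660
T(1,1) = 0.27660 + (0.27660 − 0.30577)/3 = 0.26688

0.267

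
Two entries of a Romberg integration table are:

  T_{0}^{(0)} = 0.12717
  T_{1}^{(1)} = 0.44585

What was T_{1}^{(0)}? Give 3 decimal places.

From T_{1}^{(1)} = (4·T_{1}^{(0)} − T_{0}^{(0)})/3, solve for T_{1}^{(0)}:
4·T_{1}^{(0)} = 3·0.44585 + 0.12717 = 1.46472
T_{1}^{(0)} = 0.36618

0.366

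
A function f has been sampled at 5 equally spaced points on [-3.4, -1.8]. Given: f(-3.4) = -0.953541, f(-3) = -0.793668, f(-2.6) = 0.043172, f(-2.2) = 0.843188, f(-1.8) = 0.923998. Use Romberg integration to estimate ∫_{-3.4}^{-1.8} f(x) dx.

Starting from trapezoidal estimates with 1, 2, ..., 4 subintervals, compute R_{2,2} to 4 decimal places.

R_{0,0} (trapezoid, 1 panel, h=1.6000): -0.023634
R_{1,0} (trapezoid, 2 panels, h=0.8000): 0.022720
R_{2,0} (trapezoid, 4 panels, h=0.4000): 0.031168
R_{1,1} = 0.022720 + (0.022720 − (-0.023634))/3 = 0.038171
R_{2,1} = 0.031168 + (0.031168 − 0.022720)/3 = 0.033984
R_{2,2} = 0.033984 + (0.033984 − 0.038171)/15 = 0.033705

0.0337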